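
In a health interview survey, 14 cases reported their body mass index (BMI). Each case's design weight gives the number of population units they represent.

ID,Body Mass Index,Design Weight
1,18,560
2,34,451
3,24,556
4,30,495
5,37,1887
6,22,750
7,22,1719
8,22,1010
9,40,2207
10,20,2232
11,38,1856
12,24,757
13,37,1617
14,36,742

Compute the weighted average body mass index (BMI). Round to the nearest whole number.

30

Weighted sum = 508122
Sum of weights = 16839
Weighted mean = 508122 / 16839 = 30.175307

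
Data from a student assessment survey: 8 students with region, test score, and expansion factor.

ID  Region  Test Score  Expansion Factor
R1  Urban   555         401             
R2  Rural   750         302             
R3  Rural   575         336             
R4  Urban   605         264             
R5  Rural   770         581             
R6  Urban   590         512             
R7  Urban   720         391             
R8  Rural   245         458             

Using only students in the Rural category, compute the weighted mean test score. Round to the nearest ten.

Rural rows: R2, R3, R5, R8
Weighted sum = 750×302 + 575×336 + 770×581 + 245×458
  = 226500 + 193200 + 447370 + 112210 = 979280
Sum of weights = 302 + 336 + 581 + 458 = 1677
Weighted mean = 979280 / 1677 = 583.94753

580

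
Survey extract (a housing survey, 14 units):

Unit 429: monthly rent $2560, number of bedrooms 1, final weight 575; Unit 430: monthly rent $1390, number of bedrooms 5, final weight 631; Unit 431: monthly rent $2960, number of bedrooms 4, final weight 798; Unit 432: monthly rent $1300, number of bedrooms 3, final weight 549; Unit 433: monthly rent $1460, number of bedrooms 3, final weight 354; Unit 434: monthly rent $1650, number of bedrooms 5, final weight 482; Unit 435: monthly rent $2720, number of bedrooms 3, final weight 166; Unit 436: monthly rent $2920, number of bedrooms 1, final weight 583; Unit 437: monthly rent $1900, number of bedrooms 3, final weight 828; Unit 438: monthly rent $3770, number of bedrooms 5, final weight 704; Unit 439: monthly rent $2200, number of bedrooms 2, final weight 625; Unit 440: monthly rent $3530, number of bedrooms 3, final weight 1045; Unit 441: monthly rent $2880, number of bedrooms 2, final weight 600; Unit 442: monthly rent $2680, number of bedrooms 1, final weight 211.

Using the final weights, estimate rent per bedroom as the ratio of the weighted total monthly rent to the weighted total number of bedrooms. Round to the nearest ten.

Σ wᵢ·y = 20475500
Σ wᵢ·x = 24922
Ratio = 20475500 / 24922 = 821.58334

820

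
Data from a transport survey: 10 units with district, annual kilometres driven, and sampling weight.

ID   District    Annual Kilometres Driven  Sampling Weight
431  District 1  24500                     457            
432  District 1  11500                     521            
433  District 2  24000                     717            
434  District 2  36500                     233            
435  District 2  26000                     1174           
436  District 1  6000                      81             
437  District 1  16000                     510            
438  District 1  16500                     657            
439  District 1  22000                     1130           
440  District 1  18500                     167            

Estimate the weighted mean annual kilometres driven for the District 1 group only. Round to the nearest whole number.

District 1 rows: 431, 432, 436, 437, 438, 439, 440
Weighted sum = 24500×457 + 11500×521 + 6000×81 + 16000×510 + 16500×657 + 22000×1130 + 18500×167
  = 11196500 + 5991500 + 486000 + 8160000 + 10840500 + 24860000 + 3089500 = 64624000
Sum of weights = 3523
Weighted mean = 64624000 / 3523 = 18343.457

18343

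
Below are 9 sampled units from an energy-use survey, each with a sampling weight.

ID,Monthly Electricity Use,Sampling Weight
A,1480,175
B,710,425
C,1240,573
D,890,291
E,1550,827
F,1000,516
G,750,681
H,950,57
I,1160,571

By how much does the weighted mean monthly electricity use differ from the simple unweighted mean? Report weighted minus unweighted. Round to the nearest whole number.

Unweighted sum = 1480 + 710 + 1240 + 890 + 1550 + 1000 + 750 + 950 + 1160 = 9730
Unweighted mean = 9730 / 9 = 1081.1111
Weighted sum = 1480×175 + 710×425 + 1240×573 + 890×291 + 1550×827 + 1000×516 + 750×681 + 950×57 + 1160×571
  = 259000 + 301750 + 710520 + 258990 + 1281850 + 516000 + 510750 + 54150 + 662360 = 4555370
Sum of weights = 175 + 425 + 573 + 291 + 827 + 516 + 681 + 57 + 571 = 4116
Weighted mean = 4555370 / 4116 = 1106.7468
Difference (weighted minus unweighted) = 25.63573

26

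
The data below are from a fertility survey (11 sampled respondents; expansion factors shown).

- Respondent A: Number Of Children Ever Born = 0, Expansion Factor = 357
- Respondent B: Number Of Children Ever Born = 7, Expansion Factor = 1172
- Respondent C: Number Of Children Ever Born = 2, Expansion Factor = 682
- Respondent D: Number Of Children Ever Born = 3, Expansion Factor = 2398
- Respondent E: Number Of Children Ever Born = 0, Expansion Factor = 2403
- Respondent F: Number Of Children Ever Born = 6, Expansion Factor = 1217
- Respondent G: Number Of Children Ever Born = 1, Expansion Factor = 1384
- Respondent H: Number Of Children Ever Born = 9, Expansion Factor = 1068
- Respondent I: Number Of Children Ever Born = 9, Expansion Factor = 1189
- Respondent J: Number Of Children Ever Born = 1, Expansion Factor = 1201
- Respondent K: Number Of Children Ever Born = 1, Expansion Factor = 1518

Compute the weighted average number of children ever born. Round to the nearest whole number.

3

Weighted sum = 0×357 + 7×1172 + 2×682 + 3×2398 + 0×2403 + 6×1217 + 1×1384 + 9×1068 + 9×1189 + 1×1201 + 1×1518
  = 0 + 8204 + 1364 + 7194 + 0 + 7302 + 1384 + 9612 + 10701 + 1201 + 1518 = 48480
Sum of weights = 357 + 1172 + 682 + 2398 + 2403 + 1217 + 1384 + 1068 + 1189 + 1201 + 1518 = 14589
Weighted mean = 48480 / 14589 = 3.3230516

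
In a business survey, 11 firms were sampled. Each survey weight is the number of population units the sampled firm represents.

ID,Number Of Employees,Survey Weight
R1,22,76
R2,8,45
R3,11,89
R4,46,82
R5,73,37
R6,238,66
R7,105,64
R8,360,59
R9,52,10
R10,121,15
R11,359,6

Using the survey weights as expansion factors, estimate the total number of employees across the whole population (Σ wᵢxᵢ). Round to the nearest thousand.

58000

Weighted total = 22×76 + 8×45 + 11×89 + 46×82 + 73×37 + 238×66 + 105×64 + 360×59 + 52×10 + 121×15 + 359×6
  = 57641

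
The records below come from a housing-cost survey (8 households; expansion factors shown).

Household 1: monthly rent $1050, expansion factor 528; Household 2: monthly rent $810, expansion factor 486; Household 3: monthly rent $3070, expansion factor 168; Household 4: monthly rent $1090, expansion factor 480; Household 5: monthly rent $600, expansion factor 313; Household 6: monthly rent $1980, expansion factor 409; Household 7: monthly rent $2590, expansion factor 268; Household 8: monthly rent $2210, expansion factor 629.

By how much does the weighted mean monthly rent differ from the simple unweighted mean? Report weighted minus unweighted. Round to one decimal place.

Unweighted sum = 13400
Unweighted mean = 13400 / 8 = 1675
Weighted sum = 5068850
Sum of weights = 528 + 486 + 168 + 480 + 313 + 409 + 268 + 629 = 3281
Weighted mean = 5068850 / 3281 = 1544.9101
Difference (weighted minus unweighted) = -130.08991

-130.1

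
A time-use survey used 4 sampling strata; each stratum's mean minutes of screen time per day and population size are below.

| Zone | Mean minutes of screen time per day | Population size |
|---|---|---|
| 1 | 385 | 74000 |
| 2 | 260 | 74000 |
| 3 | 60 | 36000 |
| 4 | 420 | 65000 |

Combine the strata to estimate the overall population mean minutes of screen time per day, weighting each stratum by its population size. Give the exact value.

Σ Nₕ·x̄ₕ = 385×74000 + 260×74000 + 60×36000 + 420×65000
  = 28490000 + 19240000 + 2160000 + 27300000 = 77190000
Σ Nₕ = 74000 + 74000 + 36000 + 65000 = 249000
Overall mean = 77190000 / 249000 = 310

310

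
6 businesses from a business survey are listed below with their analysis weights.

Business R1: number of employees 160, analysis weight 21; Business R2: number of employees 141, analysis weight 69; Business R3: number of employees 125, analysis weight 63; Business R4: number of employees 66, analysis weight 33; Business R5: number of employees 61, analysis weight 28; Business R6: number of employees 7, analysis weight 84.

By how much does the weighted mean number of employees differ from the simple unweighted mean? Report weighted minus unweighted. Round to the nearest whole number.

Unweighted sum = 160 + 141 + 125 + 66 + 61 + 7 = 560
Unweighted mean = 560 / 6 = 93.333333
Weighted sum = 25438
Sum of weights = 298
Weighted mean = 25438 / 298 = 85.362416
Difference (weighted minus unweighted) = -7.9709172

-8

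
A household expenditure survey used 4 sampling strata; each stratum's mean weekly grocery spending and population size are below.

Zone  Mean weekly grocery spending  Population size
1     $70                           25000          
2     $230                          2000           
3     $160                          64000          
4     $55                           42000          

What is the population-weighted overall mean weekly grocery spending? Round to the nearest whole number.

Σ Nₕ·x̄ₕ = 70×25000 + 230×2000 + 160×64000 + 55×42000
  = 1750000 + 460000 + 10240000 + 2310000 = 14760000
Σ Nₕ = 25000 + 2000 + 64000 + 42000 = 133000
Overall mean = 14760000 / 133000 = 110.97744

111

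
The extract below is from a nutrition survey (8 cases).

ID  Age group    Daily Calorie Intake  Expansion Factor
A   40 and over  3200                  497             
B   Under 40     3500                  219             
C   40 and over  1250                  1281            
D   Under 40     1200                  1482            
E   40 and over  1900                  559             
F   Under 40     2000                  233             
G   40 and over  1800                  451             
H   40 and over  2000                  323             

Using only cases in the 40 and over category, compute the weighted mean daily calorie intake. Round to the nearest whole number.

1836

40 and over rows: A, C, E, G, H
Weighted sum = 3200×497 + 1250×1281 + 1900×559 + 1800×451 + 2000×323
  = 1590400 + 1601250 + 1062100 + 811800 + 646000 = 5711550
Sum of weights = 3111
Weighted mean = 5711550 / 3111 = 1835.9209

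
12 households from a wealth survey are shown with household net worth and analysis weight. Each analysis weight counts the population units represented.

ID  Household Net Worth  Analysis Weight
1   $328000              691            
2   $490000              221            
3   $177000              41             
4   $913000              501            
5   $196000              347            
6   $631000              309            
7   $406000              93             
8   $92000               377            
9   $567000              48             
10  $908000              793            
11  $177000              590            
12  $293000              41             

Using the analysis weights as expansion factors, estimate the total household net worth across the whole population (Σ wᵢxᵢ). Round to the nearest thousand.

1998744000

Weighted total = 328000×691 + 490000×221 + 177000×41 + 913000×501 + 196000×347 + 631000×309 + 406000×93 + 92000×377 + 567000×48 + 908000×793 + 177000×590 + 293000×41
  = 226648000 + 108290000 + 7257000 + 457413000 + 68012000 + 194979000 + 37758000 + 34684000 + 27216000 + 720044000 + 104430000 + 12013000 = 1998744000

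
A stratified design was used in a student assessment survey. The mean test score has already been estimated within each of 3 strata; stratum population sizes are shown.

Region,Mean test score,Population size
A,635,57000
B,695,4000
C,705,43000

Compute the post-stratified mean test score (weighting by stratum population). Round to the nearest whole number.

Σ Nₕ·x̄ₕ = 635×57000 + 695×4000 + 705×43000
  = 69290000
Σ Nₕ = 57000 + 4000 + 43000 = 104000
Overall mean = 69290000 / 104000 = 666.25

666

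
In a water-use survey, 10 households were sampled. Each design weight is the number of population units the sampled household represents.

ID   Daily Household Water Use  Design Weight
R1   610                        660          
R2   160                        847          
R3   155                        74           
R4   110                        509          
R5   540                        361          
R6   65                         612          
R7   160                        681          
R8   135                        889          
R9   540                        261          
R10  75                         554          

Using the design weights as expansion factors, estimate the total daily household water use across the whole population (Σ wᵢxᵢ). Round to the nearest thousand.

1252000

Weighted total = 610×660 + 160×847 + 155×74 + 110×509 + 540×361 + 65×612 + 160×681 + 135×889 + 540×261 + 75×554
  = 1251765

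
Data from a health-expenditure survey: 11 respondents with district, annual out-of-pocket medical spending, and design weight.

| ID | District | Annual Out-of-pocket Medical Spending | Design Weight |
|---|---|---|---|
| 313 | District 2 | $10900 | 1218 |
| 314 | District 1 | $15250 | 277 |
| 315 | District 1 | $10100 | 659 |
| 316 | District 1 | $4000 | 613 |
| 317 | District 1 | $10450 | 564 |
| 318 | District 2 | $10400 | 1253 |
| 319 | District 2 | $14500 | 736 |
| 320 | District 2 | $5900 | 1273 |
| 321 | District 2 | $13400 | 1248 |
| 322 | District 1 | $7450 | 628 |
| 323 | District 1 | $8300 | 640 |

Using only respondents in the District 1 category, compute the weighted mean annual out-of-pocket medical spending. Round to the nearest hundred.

8600

District 1 rows: 314, 315, 316, 317, 322, 323
Weighted sum = 15250×277 + 10100×659 + 4000×613 + 10450×564 + 7450×628 + 8300×640
  = 29216550
Sum of weights = 277 + 659 + 613 + 564 + 628 + 640 = 3381
Weighted mean = 29216550 / 3381 = 8641.3931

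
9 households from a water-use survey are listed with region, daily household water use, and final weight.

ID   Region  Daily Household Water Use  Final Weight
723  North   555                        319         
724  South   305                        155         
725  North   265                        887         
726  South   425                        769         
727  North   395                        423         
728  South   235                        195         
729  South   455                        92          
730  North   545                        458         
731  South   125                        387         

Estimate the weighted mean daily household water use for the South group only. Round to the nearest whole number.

South rows: 724, 726, 728, 729, 731
Weighted sum = 305×155 + 425×769 + 235×195 + 455×92 + 125×387
  = 47275 + 326825 + 45825 + 41860 + 48375 = 510160
Sum of weights = 155 + 769 + 195 + 92 + 387 = 1598
Weighted mean = 510160 / 1598 = 319.24906

319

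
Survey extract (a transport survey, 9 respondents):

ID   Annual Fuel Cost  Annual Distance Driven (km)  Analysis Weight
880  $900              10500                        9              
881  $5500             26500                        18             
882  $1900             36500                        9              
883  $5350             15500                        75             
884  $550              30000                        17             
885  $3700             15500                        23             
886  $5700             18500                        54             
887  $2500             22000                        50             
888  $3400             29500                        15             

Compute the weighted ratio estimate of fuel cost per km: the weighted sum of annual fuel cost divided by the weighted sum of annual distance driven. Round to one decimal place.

Σ wᵢ·y = 900×9 + 5500×18 + 1900×9 + 5350×75 + 550×17 + 3700×23 + 5700×54 + 2500×50 + 3400×15
  = 1103700
Σ wᵢ·x = 10500×9 + 26500×18 + 36500×9 + 15500×75 + 30000×17 + 15500×23 + 18500×54 + 22000×50 + 29500×15
  = 5470500
Ratio = 1103700 / 5470500 = 0.20175487

0.2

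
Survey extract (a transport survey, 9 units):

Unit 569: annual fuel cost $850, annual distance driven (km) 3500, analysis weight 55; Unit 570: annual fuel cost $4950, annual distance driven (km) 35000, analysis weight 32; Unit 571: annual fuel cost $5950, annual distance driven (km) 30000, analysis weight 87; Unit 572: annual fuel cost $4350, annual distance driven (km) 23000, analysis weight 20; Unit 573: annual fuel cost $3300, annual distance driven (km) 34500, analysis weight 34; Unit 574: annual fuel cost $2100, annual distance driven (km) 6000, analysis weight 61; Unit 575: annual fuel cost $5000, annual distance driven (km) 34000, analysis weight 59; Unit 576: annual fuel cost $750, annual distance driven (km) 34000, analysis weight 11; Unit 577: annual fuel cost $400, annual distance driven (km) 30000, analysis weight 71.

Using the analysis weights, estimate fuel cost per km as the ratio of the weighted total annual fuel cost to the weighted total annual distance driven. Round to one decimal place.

Σ wᵢ·y = 850×55 + 4950×32 + 5950×87 + 4350×20 + 3300×34 + 2100×61 + 5000×59 + 750×11 + 400×71
  = 46750 + 158400 + 517650 + 87000 + 112200 + 128100 + 295000 + 8250 + 28400 = 1381750
Σ wᵢ·x = 3500×55 + 35000×32 + 30000×87 + 23000×20 + 34500×34 + 6000×61 + 34000×59 + 34000×11 + 30000×71
  = 192500 + 1120000 + 2610000 + 460000 + 1173000 + 366000 + 2006000 + 374000 + 2130000 = 10431500
Ratio = 1381750 / 10431500 = 0.13245938

0.1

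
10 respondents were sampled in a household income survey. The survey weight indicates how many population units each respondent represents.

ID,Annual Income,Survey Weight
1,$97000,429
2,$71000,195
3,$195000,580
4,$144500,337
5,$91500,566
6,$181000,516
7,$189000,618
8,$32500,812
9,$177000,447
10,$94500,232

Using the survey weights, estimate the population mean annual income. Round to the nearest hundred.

128200

Weighted sum = 97000×429 + 71000×195 + 195000×580 + 144500×337 + 91500×566 + 181000×516 + 189000×618 + 32500×812 + 177000×447 + 94500×232
  = 41613000 + 13845000 + 113100000 + 48696500 + 51789000 + 93396000 + 116802000 + 26390000 + 79119000 + 21924000 = 606674500
Sum of weights = 429 + 195 + 580 + 337 + 566 + 516 + 618 + 812 + 447 + 232 = 4732
Weighted mean = 606674500 / 4732 = 128206.78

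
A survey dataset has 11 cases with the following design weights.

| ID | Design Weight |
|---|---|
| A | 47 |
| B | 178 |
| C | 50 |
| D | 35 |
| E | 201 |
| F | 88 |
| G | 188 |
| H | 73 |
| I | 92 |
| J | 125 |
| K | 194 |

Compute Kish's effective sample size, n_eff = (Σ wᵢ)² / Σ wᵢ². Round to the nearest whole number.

9

Σ wᵢ = 47 + 178 + 50 + 35 + 201 + 88 + 188 + 73 + 92 + 125 + 194 = 1271
Σ wᵢ² = 188161
n_eff = 1271² / 188161 = 1615441 / 188161 = 8.5854189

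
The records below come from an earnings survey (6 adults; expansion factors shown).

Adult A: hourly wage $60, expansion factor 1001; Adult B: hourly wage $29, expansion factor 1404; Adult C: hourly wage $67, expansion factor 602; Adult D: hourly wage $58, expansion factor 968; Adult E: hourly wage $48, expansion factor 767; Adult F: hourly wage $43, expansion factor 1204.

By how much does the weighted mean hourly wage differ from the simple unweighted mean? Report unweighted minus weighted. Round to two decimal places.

Unweighted sum = 60 + 29 + 67 + 58 + 48 + 43 = 305
Unweighted mean = 305 / 6 = 50.833333
Weighted sum = 60×1001 + 29×1404 + 67×602 + 58×968 + 48×767 + 43×1204
  = 285842
Sum of weights = 1001 + 1404 + 602 + 968 + 767 + 1204 = 5946
Weighted mean = 285842 / 5946 = 48.07299
Difference (unweighted minus weighted) = 2.7603431

2.76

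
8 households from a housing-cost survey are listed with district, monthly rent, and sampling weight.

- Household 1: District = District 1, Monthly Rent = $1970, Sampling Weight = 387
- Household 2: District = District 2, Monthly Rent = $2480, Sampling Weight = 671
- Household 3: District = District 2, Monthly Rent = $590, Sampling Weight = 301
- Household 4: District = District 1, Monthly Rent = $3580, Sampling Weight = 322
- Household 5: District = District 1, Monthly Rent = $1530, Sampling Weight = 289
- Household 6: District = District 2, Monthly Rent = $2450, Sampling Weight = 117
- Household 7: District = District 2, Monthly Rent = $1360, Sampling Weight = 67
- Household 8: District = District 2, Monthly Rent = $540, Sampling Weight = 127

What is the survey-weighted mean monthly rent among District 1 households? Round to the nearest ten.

District 1 rows: 1, 4, 5
Weighted sum = 2357320
Sum of weights = 998
Weighted mean = 2357320 / 998 = 2362.0441

2360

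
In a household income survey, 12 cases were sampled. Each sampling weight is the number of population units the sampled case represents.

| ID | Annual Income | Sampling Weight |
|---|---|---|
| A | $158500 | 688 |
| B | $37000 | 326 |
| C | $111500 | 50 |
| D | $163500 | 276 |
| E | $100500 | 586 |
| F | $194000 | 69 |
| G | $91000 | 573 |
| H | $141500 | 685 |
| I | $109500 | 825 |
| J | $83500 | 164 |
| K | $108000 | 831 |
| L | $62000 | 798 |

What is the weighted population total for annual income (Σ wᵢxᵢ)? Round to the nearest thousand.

636416000

Weighted total = 158500×688 + 37000×326 + 111500×50 + 163500×276 + 100500×586 + 194000×69 + 91000×573 + 141500×685 + 109500×825 + 83500×164 + 108000×831 + 62000×798
  = 109048000 + 12062000 + 5575000 + 45126000 + 58893000 + 13386000 + 52143000 + 96927500 + 90337500 + 13694000 + 89748000 + 49476000 = 636416000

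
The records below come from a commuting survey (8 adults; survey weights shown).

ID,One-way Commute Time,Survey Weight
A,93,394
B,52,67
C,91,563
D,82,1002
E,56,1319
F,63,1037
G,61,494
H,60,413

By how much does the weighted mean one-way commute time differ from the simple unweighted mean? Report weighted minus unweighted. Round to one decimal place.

-0.2

Unweighted sum = 93 + 52 + 91 + 82 + 56 + 63 + 61 + 60 = 558
Unweighted mean = 558 / 8 = 69.75
Weighted sum = 93×394 + 52×67 + 91×563 + 82×1002 + 56×1319 + 63×1037 + 61×494 + 60×413
  = 36642 + 3484 + 51233 + 82164 + 73864 + 65331 + 30134 + 24780 = 367632
Sum of weights = 394 + 67 + 563 + 1002 + 1319 + 1037 + 494 + 413 = 5289
Weighted mean = 367632 / 5289 = 69.508792
Difference (weighted minus unweighted) = -0.24120817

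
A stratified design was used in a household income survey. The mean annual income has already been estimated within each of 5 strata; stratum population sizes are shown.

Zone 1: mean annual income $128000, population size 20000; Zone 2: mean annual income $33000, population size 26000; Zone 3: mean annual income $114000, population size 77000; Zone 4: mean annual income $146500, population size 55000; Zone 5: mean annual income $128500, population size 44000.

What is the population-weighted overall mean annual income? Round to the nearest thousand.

117000

Σ Nₕ·x̄ₕ = 128000×20000 + 33000×26000 + 114000×77000 + 146500×55000 + 128500×44000
  = 2560000000 + 858000000 + 8778000000 + 8057500000 + 5654000000 = 25907500000
Σ Nₕ = 222000
Overall mean = 25907500000 / 222000 = 116700.45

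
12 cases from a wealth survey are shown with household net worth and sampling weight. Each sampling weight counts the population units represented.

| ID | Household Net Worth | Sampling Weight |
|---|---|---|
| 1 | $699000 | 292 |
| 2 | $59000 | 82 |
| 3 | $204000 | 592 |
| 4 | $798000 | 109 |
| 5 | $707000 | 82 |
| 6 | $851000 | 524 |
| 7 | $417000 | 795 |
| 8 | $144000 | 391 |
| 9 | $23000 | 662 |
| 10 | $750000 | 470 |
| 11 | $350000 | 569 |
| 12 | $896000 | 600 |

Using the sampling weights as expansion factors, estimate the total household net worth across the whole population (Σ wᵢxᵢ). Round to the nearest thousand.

2412889000

Weighted total = 699000×292 + 59000×82 + 204000×592 + 798000×109 + 707000×82 + 851000×524 + 417000×795 + 144000×391 + 23000×662 + 750000×470 + 350000×569 + 896000×600
  = 2412889000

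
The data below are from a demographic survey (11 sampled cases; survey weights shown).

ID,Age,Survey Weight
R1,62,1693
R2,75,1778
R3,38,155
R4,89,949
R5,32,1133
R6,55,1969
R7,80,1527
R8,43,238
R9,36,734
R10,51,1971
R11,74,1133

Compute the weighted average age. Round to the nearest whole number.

Weighted sum = 62×1693 + 75×1778 + 38×155 + 89×949 + 32×1133 + 55×1969 + 80×1527 + 43×238 + 36×734 + 51×1971 + 74×1133
  = 104966 + 133350 + 5890 + 84461 + 36256 + 108295 + 122160 + 10234 + 26424 + 100521 + 83842 = 816399
Sum of weights = 1693 + 1778 + 155 + 949 + 1133 + 1969 + 1527 + 238 + 734 + 1971 + 1133 = 13280
Weighted mean = 816399 / 13280 = 61.475828

61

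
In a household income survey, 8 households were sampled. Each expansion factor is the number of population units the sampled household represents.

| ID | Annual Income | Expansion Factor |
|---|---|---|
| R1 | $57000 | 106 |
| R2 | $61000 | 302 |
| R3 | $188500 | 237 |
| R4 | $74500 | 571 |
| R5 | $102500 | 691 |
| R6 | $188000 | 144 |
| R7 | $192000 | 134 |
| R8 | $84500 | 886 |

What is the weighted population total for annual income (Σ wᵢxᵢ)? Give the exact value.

310172500

Weighted total = 57000×106 + 61000×302 + 188500×237 + 74500×571 + 102500×691 + 188000×144 + 192000×134 + 84500×886
  = 310172500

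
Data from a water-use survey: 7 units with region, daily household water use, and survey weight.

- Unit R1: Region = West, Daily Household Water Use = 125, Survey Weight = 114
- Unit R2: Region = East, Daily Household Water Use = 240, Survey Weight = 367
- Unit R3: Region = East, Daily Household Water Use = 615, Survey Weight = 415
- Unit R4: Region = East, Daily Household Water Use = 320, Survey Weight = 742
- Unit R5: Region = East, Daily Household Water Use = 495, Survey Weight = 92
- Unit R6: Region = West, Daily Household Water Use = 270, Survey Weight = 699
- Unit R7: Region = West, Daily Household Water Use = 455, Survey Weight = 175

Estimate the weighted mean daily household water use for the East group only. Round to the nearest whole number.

388

East rows: R2, R3, R4, R5
Weighted sum = 240×367 + 615×415 + 320×742 + 495×92
  = 626285
Sum of weights = 367 + 415 + 742 + 92 = 1616
Weighted mean = 626285 / 1616 = 387.5526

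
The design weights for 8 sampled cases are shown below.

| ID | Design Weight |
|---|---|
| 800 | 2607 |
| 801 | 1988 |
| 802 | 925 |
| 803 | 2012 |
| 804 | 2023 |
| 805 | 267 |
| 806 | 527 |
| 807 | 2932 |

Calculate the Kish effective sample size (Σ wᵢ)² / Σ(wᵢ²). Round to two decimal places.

6.15

Σ wᵢ = 2607 + 1988 + 925 + 2012 + 2023 + 267 + 527 + 2932 = 13281
Σ wᵢ² = 6796449 + 3952144 + 855625 + 4048144 + 4092529 + 71289 + 277729 + 8596624 = 28690533
n_eff = 13281² / 28690533 = 176384961 / 28690533 = 6.1478454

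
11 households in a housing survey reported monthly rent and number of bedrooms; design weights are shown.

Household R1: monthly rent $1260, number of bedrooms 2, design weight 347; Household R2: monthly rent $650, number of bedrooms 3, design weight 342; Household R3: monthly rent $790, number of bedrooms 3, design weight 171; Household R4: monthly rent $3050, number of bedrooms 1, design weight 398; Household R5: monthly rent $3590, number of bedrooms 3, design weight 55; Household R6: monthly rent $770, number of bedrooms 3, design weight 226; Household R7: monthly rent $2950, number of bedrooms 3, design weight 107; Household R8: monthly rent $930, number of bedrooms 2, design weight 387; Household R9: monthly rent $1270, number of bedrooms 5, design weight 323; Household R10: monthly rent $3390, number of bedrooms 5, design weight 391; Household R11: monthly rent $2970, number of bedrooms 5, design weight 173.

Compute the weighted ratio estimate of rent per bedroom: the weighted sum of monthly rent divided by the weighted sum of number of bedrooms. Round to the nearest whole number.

Σ wᵢ·y = 1260×347 + 650×342 + 790×171 + 3050×398 + 3590×55 + 770×226 + 2950×107 + 930×387 + 1270×323 + 3390×391 + 2970×173
  = 437220 + 222300 + 135090 + 1213900 + 197450 + 174020 + 315650 + 359910 + 410210 + 1325490 + 513810 = 5305050
Σ wᵢ·x = 2×347 + 3×342 + 3×171 + 1×398 + 3×55 + 3×226 + 3×107 + 2×387 + 5×323 + 5×391 + 5×173
  = 694 + 1026 + 513 + 398 + 165 + 678 + 321 + 774 + 1615 + 1955 + 865 = 9004
Ratio = 5305050 / 9004 = 589.18814

589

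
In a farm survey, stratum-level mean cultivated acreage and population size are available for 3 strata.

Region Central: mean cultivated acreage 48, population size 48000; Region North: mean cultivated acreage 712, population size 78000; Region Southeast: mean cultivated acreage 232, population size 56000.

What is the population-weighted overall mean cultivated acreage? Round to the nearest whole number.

Σ Nₕ·x̄ₕ = 48×48000 + 712×78000 + 232×56000
  = 2304000 + 55536000 + 12992000 = 70832000
Σ Nₕ = 182000
Overall mean = 70832000 / 182000 = 389.18681

389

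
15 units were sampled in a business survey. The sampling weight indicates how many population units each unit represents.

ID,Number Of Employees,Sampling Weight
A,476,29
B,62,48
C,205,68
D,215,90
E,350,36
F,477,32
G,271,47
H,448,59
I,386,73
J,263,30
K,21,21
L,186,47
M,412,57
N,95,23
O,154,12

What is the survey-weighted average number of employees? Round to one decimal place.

Weighted sum = 189871
Sum of weights = 672
Weighted mean = 189871 / 672 = 282.54613

282.5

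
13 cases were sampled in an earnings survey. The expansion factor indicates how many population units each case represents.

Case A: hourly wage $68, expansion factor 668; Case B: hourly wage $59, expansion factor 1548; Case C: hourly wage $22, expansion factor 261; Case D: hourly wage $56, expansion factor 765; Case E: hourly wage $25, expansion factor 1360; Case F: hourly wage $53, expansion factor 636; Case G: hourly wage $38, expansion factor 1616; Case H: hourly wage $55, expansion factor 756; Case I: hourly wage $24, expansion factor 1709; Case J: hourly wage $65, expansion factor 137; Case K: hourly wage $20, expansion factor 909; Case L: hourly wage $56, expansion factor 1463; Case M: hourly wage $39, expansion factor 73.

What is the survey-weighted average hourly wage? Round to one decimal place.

42.8

Weighted sum = 508910
Sum of weights = 11901
Weighted mean = 508910 / 11901 = 42.761953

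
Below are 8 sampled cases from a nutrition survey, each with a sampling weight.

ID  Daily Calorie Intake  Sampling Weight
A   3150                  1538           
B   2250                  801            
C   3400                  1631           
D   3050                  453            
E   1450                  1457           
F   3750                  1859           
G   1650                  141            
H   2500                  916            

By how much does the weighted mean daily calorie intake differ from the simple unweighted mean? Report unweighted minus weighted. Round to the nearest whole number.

-213

Unweighted sum = 3150 + 2250 + 3400 + 3050 + 1450 + 3750 + 1650 + 2500 = 21200
Unweighted mean = 21200 / 8 = 2650
Weighted sum = 3150×1538 + 2250×801 + 3400×1631 + 3050×453 + 1450×1457 + 3750×1859 + 1650×141 + 2500×916
  = 4844700 + 1802250 + 5545400 + 1381650 + 2112650 + 6971250 + 232650 + 2290000 = 25180550
Sum of weights = 1538 + 801 + 1631 + 453 + 1457 + 1859 + 141 + 916 = 8796
Weighted mean = 25180550 / 8796 = 2862.7274
Difference (unweighted minus weighted) = -212.72738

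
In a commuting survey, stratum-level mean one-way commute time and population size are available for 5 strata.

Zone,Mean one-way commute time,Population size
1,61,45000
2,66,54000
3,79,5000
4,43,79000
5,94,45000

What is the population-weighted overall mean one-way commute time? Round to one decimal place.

62.9

Σ Nₕ·x̄ₕ = 61×45000 + 66×54000 + 79×5000 + 43×79000 + 94×45000
  = 2745000 + 3564000 + 395000 + 3397000 + 4230000 = 14331000
Σ Nₕ = 228000
Overall mean = 14331000 / 228000 = 62.855263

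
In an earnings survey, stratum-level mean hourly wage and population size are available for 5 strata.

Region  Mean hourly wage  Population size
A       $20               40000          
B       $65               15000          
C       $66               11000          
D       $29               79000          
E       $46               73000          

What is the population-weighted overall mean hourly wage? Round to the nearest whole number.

37

Σ Nₕ·x̄ₕ = 20×40000 + 65×15000 + 66×11000 + 29×79000 + 46×73000
  = 800000 + 975000 + 726000 + 2291000 + 3358000 = 8150000
Σ Nₕ = 218000
Overall mean = 8150000 / 218000 = 37.385321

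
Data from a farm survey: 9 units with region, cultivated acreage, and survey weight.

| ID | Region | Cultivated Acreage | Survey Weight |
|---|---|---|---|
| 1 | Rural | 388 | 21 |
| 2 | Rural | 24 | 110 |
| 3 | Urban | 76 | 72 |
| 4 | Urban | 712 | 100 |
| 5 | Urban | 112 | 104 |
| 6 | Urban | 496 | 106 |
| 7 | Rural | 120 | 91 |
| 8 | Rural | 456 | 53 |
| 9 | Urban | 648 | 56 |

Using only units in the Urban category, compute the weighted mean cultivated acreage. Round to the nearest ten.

400

Urban rows: 3, 4, 5, 6, 9
Weighted sum = 76×72 + 712×100 + 112×104 + 496×106 + 648×56
  = 177184
Sum of weights = 72 + 100 + 104 + 106 + 56 = 438
Weighted mean = 177184 / 438 = 404.52968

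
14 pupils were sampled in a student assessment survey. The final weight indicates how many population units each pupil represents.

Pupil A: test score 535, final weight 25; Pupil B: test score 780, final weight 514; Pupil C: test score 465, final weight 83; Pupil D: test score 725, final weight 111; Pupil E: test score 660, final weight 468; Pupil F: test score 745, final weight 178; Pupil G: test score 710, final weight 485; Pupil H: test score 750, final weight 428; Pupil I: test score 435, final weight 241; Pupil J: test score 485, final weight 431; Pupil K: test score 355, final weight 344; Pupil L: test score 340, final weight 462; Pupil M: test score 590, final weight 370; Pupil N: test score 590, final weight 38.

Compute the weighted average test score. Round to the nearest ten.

590

Weighted sum = 2473995
Sum of weights = 4178
Weighted mean = 2473995 / 4178 = 592.14816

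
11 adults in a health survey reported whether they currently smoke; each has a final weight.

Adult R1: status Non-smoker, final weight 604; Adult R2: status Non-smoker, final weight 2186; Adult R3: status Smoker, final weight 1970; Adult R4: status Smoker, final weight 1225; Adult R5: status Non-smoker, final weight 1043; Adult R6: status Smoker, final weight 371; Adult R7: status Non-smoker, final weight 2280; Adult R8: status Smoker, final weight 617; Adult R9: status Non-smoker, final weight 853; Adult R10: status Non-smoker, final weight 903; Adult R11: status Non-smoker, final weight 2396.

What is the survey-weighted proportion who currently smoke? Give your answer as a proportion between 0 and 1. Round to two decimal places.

0.29

Sum of weights for 'Smoker' = 1970 + 1225 + 371 + 617 = 4183
Total weight = 14448
Weighted proportion = 4183 / 14448 = 0.28952104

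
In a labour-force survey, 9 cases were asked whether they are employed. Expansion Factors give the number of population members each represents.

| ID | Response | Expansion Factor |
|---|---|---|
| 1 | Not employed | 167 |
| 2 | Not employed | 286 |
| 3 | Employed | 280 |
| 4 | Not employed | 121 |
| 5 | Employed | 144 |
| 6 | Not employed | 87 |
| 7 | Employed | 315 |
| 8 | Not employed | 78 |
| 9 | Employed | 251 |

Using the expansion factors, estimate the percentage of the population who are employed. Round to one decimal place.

Sum of weights for 'Employed' = 280 + 144 + 315 + 251 = 990
Total weight = 167 + 286 + 280 + 121 + 144 + 87 + 315 + 78 + 251 = 1729
Weighted proportion = 990 / 1729 = 0.57258531 → 57.258531%

57.3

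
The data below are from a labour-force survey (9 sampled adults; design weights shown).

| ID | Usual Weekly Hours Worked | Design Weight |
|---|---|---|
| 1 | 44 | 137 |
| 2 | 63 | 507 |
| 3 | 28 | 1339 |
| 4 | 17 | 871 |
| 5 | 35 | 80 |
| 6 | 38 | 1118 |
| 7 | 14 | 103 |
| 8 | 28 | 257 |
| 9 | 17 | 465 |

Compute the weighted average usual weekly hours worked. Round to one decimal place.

31.2

Weighted sum = 44×137 + 63×507 + 28×1339 + 17×871 + 35×80 + 38×1118 + 14×103 + 28×257 + 17×465
  = 6028 + 31941 + 37492 + 14807 + 2800 + 42484 + 1442 + 7196 + 7905 = 152095
Sum of weights = 4877
Weighted mean = 152095 / 4877 = 31.18618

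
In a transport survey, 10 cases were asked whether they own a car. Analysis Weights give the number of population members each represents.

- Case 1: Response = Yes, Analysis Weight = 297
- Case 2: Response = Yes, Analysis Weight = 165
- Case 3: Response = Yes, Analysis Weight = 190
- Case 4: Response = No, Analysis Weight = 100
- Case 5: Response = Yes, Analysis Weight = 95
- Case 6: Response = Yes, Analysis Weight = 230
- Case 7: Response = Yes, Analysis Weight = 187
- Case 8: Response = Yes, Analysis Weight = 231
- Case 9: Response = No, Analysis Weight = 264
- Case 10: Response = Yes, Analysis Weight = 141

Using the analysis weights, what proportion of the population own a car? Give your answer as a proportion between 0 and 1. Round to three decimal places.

0.808

Sum of weights for 'Yes' = 297 + 165 + 190 + 95 + 230 + 187 + 231 + 141 = 1536
Total weight = 297 + 165 + 190 + 100 + 95 + 230 + 187 + 231 + 264 + 141 = 1900
Weighted proportion = 1536 / 1900 = 0.80842105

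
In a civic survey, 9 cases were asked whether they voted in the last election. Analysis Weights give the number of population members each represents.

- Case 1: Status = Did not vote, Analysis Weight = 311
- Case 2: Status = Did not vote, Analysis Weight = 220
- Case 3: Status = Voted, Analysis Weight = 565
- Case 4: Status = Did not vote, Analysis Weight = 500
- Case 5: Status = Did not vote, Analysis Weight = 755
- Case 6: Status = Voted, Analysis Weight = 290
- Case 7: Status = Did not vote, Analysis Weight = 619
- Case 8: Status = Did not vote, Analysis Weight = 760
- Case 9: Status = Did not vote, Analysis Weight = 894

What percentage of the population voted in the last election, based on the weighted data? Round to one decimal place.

17.4

Sum of weights for 'Voted' = 565 + 290 = 855
Total weight = 311 + 220 + 565 + 500 + 755 + 290 + 619 + 760 + 894 = 4914
Weighted proportion = 855 / 4914 = 0.17399267 → 17.399267%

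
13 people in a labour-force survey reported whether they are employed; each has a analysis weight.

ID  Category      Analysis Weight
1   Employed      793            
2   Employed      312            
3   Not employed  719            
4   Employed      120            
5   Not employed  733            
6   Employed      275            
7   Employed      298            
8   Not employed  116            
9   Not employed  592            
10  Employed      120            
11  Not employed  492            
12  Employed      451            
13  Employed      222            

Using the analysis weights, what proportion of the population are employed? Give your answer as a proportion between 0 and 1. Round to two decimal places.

0.49

Sum of weights for 'Employed' = 793 + 312 + 120 + 275 + 298 + 120 + 451 + 222 = 2591
Total weight = 5243
Weighted proportion = 2591 / 5243 = 0.49418272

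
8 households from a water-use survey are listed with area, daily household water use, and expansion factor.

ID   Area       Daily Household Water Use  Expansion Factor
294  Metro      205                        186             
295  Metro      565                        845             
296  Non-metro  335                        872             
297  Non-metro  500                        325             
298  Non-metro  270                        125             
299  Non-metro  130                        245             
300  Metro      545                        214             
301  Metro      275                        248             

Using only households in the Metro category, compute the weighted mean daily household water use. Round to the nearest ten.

470

Metro rows: 294, 295, 300, 301
Weighted sum = 205×186 + 565×845 + 545×214 + 275×248
  = 38130 + 477425 + 116630 + 68200 = 700385
Sum of weights = 186 + 845 + 214 + 248 = 1493
Weighted mean = 700385 / 1493 = 469.11253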